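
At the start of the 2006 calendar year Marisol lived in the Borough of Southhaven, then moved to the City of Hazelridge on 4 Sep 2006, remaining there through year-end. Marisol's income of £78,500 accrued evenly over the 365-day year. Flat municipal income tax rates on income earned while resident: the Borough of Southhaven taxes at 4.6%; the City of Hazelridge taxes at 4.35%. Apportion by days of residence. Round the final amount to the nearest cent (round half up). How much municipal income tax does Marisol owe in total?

The Borough of Southhaven, 1 Jan – 3 Sep 2006: 246 days → £78,500 × 4.6% × 246/365 = £2,433.7151
The City of Hazelridge, 4 Sep – 31 Dec 2006: 119 days → £78,500 × 4.35% × 119/365 = £1,113.3021
Total = £3,547.0171

£3,547.02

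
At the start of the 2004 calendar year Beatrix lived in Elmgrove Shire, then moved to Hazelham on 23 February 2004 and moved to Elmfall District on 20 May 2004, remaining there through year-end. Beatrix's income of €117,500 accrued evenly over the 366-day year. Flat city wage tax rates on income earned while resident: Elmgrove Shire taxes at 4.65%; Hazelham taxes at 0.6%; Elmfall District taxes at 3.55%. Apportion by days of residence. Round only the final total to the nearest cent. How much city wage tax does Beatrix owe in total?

Elmgrove Shire, 1 January – 22 February 2004: 53 days → €117,500 × 4.65% × 53/366 = €791.1988
Hazelham, 23 February – 19 May 2004: 87 days → €117,500 × 0.6% × 87/366 = €167.5820
Elmfall District, 20 May – 31 December 2004: 226 days → €117,500 × 3.55% × 226/366 = €2,575.6899
Total = €3,534.4706

€3,534.47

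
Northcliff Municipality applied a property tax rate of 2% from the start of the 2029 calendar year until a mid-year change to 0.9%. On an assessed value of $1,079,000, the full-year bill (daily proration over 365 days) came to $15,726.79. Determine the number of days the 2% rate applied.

Let d = days at the first rate; then 365 − d days at the second rate.
$1,079,000 × [2%·d + 0.9%·(365−d)] / 365 = $15,726.79
Solving gives d = 185, so the new rate took effect on July 5, 2029.

185 days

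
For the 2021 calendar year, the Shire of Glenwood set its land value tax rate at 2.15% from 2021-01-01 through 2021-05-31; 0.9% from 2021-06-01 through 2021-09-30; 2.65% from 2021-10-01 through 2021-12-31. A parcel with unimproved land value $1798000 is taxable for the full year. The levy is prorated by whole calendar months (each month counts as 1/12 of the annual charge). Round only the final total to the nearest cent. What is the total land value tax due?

2021-01-01 to 2021-05-31: 5 months at 2.15% → $1798000 × 2.15% × 5/12 = $16107.0833
2021-06-01 to 2021-09-30: 4 months at 0.9% → $1798000 × 0.9% × 4/12 = $5394.0000
2021-10-01 to 2021-12-31: 3 months at 2.65% → $1798000 × 2.65% × 3/12 = $11911.7500
Total = $33412.8333

$33412.83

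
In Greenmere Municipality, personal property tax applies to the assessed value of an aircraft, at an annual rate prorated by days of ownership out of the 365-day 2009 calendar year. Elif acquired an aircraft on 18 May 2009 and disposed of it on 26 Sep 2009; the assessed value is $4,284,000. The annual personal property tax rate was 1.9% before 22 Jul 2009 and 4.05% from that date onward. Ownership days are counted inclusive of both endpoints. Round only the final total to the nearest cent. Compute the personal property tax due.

18 May – 21 Jul 2009: 65 days at 1.9% → $4,284,000 × 1.9% × 65/365 = $14,495.1781
22 Jul – 26 Sep 2009: 67 days at 4.05% → $4,284,000 × 4.05% × 67/365 = $31,848.3123
Total = $46,343.4904

$46,343.49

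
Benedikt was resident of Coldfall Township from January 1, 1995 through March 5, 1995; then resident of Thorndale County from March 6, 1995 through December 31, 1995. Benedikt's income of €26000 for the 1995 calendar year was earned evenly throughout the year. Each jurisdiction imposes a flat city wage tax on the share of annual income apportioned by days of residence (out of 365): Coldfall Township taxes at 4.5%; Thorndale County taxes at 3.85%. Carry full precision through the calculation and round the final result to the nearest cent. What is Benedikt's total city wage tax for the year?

€1030.63

Coldfall Township, January 1 – March 5, 1995: 64 days → €26000 × 4.5% × 64/365 = €205.1507
Thorndale County, March 6 – December 31, 1995: 301 days → €26000 × 3.85% × 301/365 = €825.4822
Total = €1030.6329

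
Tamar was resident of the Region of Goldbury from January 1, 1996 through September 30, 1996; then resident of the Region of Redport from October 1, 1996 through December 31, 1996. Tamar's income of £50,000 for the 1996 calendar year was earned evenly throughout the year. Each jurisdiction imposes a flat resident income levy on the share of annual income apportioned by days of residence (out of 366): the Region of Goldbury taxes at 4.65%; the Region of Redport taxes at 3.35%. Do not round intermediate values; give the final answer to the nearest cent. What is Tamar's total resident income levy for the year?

£2,161.61

The Region of Goldbury, January 1 – September 30, 1996: 274 days → £50,000 × 4.65% × 274/366 = £1,740.5738
The Region of Redport, October 1 – December 31, 1996: 92 days → £50,000 × 3.35% × 92/366 = £421.0383
Total = £2,161.6120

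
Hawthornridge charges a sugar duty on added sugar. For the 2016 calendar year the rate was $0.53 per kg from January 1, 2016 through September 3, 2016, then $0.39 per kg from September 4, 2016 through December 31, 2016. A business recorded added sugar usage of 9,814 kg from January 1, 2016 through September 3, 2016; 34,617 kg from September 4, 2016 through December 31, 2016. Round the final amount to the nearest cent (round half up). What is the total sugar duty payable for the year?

January 1 – September 3, 2016: 9,814 kg at $0.53/kg → $5,201.42
September 4 – December 31, 2016: 34,617 kg at $0.39/kg → $13,500.63

$18,702.05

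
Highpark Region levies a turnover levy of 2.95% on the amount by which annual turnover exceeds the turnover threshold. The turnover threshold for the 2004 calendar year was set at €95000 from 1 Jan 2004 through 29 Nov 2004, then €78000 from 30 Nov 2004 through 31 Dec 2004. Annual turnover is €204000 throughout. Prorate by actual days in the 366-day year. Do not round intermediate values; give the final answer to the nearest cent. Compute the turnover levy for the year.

€3259.35

1 Jan – 29 Nov 2004: 334 days, exemption €95000 → (€204000 − €95000) × 2.95% × 334/366 = €2934.3634
30 Nov – 31 Dec 2004: 32 days, exemption €78000 → (€204000 − €78000) × 2.95% × 32/366 = €324.9836
Total = €3259.3470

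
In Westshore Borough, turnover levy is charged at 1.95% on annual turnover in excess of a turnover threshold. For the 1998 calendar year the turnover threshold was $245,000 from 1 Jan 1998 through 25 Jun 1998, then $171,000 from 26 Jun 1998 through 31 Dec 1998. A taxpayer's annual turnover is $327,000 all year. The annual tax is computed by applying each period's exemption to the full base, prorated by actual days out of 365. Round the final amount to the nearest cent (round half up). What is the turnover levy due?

$2,346.20

1 Jan – 25 Jun 1998: 176 days, exemption $245,000 → ($327,000 − $245,000) × 1.95% × 176/365 = $771.0247
26 Jun – 31 Dec 1998: 189 days, exemption $171,000 → ($327,000 − $171,000) × 1.95% × 189/365 = $1,575.1726
Total = $2,346.1973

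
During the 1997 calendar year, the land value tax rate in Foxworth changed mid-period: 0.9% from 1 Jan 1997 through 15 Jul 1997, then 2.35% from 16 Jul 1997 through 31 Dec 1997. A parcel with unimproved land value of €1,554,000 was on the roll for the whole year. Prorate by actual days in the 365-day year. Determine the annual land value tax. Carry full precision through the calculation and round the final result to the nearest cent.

1 Jan – 15 Jul 1997: 196 days at 0.9% → €1,554,000 × 0.9% × 196/365 = €7,510.2904
16 Jul – 31 Dec 1997: 169 days at 2.35% → €1,554,000 × 2.35% × 169/365 = €16,908.7973
Total = €24,419.0877

€24,419.09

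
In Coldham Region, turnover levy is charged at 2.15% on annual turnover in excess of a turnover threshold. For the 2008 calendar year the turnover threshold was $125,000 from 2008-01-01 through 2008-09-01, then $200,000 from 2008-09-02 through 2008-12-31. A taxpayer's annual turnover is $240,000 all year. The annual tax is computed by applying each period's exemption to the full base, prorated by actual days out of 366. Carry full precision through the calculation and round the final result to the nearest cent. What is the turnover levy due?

$1,939.41

2008-01-01 to 2008-09-01: 245 days, exemption $125,000 → ($240,000 − $125,000) × 2.15% × 245/366 = $1,655.0888
2008-09-02 to 2008-12-31: 121 days, exemption $200,000 → ($240,000 − $200,000) × 2.15% × 121/366 = $284.3169
Total = $1,939.4057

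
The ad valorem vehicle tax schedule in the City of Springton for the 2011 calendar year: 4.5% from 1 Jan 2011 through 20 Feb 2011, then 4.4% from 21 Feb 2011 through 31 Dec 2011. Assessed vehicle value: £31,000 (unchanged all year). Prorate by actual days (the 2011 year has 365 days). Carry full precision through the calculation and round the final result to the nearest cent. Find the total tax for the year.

1 Jan – 20 Feb 2011: 51 days at 4.5% → £31,000 × 4.5% × 51/365 = £194.9178
21 Feb – 31 Dec 2011: 314 days at 4.4% → £31,000 × 4.4% × 314/365 = £1,173.4137
Total = £1,368.3315

£1,368.33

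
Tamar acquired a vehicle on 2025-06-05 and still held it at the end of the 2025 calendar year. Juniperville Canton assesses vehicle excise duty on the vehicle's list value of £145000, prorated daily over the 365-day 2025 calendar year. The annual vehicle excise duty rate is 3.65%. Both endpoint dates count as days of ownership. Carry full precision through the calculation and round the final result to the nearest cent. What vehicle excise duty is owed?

Days held (2025-06-05 to 2025-12-31): 210 out of 365
Tax = £145000 × 3.65% × 210/365 = £3045.0000

£3045.00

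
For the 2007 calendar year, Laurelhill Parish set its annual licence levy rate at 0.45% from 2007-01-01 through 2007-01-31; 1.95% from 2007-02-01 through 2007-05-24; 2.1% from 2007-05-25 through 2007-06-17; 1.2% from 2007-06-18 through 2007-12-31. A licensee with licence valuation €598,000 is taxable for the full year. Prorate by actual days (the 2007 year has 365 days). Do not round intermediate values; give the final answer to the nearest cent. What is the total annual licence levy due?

€8,537.47

2007-01-01 to 2007-01-31: 31 days at 0.45% → €598,000 × 0.45% × 31/365 = €228.5507
2007-02-01 to 2007-05-24: 113 days at 1.95% → €598,000 × 1.95% × 113/365 = €3,610.1178
2007-05-25 to 2007-06-17: 24 days at 2.1% → €598,000 × 2.1% × 24/365 = €825.7315
2007-06-18 to 2007-12-31: 197 days at 1.2% → €598,000 × 1.2% × 197/365 = €3,873.0740
Total = €8,537.4740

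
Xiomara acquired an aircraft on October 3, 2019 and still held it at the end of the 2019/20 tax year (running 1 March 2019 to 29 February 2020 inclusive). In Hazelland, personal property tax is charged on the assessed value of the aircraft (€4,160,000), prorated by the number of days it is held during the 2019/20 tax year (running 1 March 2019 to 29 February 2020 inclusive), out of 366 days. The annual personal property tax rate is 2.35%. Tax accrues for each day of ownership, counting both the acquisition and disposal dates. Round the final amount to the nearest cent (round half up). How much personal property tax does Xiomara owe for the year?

Days held (October 3, 2019 – February 29, 2020): 150 out of 366
Tax = €4,160,000 × 2.35% × 150/366 = €40,065.5738

€40,065.57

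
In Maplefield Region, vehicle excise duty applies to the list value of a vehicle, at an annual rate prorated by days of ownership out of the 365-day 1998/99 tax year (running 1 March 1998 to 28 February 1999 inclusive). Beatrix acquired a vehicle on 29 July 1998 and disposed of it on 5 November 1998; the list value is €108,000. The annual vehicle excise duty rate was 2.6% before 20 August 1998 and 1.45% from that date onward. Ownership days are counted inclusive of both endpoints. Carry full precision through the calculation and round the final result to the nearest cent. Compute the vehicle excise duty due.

29 July – 19 August 1998: 22 days at 2.6% → €108,000 × 2.6% × 22/365 = €169.2493
20 August – 5 November 1998: 78 days at 1.45% → €108,000 × 1.45% × 78/365 = €334.6521
Total = €503.9014

€503.90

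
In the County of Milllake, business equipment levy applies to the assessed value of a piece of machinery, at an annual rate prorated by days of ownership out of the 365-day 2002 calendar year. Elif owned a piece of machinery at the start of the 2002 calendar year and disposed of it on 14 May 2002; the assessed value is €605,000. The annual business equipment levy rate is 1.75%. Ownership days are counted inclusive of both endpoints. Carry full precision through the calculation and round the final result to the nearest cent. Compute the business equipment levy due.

Days held (1 January – 14 May 2002): 134 out of 365
Tax = €605,000 × 1.75% × 134/365 = €3,886.9178

€3,886.92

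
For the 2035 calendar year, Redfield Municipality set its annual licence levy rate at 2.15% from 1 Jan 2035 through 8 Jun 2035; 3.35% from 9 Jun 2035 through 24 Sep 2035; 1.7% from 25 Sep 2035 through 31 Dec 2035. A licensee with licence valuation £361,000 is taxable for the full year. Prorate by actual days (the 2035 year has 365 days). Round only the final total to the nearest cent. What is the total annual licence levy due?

1 Jan – 8 Jun 2035: 159 days at 2.15% → £361,000 × 2.15% × 159/365 = £3,381.0370
9 Jun – 24 Sep 2035: 108 days at 3.35% → £361,000 × 3.35% × 108/365 = £3,578.3507
25 Sep – 31 Dec 2035: 98 days at 1.7% → £361,000 × 1.7% × 98/365 = £1,647.7425
Total = £8,607.1301

£8,607.13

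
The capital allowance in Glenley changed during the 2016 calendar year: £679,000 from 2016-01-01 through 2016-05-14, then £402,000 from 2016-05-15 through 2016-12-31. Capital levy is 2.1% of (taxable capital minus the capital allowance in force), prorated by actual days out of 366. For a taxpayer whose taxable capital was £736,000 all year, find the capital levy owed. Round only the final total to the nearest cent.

£4,868.39

2016-01-01 to 2016-05-14: 135 days, exemption £679,000 → (£736,000 − £679,000) × 2.1% × 135/366 = £441.5164
2016-05-15 to 2016-12-31: 231 days, exemption £402,000 → (£736,000 − £402,000) × 2.1% × 231/366 = £4,426.8689
Total = £4,868.3852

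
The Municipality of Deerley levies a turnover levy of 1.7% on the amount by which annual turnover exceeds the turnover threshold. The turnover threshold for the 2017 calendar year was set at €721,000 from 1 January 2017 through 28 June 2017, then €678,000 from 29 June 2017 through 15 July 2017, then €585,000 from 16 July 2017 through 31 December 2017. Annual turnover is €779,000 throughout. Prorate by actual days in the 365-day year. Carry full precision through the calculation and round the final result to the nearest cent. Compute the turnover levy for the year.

€2,090.53

1 January – 28 June 2017: 179 days, exemption €721,000 → (€779,000 − €721,000) × 1.7% × 179/365 = €483.5452
29 June – 15 July 2017: 17 days, exemption €678,000 → (€779,000 − €678,000) × 1.7% × 17/365 = €79.9699
16 July – 31 December 2017: 169 days, exemption €585,000 → (€779,000 − €585,000) × 1.7% × 169/365 = €1,527.0192
Total = €2,090.5342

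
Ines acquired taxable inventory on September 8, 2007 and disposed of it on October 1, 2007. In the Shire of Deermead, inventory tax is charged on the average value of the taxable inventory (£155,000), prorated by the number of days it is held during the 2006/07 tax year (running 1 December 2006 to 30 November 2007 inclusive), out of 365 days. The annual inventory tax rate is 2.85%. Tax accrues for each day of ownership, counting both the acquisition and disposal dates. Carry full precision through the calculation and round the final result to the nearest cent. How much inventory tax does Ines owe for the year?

Days held (September 8 – October 1, 2007): 24 out of 365
Tax = £155,000 × 2.85% × 24/365 = £290.4658

£290.47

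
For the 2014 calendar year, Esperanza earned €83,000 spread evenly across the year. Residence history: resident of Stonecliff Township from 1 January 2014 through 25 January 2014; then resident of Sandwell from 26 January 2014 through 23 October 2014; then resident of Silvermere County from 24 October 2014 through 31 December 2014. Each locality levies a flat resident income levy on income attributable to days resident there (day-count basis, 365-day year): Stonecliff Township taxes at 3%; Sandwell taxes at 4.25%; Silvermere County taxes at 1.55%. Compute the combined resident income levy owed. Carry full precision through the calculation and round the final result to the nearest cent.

€3,032.80

Stonecliff Township, 1 January – 25 January 2014: 25 days → €83,000 × 3% × 25/365 = €170.5479
Sandwell, 26 January – 23 October 2014: 271 days → €83,000 × 4.25% × 271/365 = €2,619.0479
Silvermere County, 24 October – 31 December 2014: 69 days → €83,000 × 1.55% × 69/365 = €243.2014
Total = €3,032.7973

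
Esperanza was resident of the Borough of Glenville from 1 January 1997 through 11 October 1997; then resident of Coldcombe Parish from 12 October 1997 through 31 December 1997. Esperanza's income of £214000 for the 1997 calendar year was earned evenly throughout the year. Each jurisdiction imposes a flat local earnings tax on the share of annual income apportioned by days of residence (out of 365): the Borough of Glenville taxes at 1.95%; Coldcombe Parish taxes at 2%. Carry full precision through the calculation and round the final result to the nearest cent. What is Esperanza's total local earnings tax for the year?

£4196.75

The Borough of Glenville, 1 January – 11 October 1997: 284 days → £214000 × 1.95% × 284/365 = £3246.9370
Coldcombe Parish, 12 October – 31 December 1997: 81 days → £214000 × 2% × 81/365 = £949.8082
Total = £4196.7452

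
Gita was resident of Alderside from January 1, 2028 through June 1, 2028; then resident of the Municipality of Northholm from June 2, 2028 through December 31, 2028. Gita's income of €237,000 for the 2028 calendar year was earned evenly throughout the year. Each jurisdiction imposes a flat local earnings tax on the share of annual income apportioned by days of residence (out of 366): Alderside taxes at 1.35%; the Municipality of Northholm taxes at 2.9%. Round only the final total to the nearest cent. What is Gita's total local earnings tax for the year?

€5,337.36

Alderside, January 1 – June 1, 2028: 153 days → €237,000 × 1.35% × 153/366 = €1,337.4959
The Municipality of Northholm, June 2 – December 31, 2028: 213 days → €237,000 × 2.9% × 213/366 = €3,999.8607
Total = €5,337.3566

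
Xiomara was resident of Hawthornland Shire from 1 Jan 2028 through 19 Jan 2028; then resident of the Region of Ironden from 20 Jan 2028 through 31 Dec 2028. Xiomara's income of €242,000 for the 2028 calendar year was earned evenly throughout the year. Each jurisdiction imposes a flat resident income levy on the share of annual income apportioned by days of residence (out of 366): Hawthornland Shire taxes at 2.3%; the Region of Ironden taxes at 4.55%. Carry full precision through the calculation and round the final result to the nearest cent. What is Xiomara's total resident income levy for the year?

€10,728.34

Hawthornland Shire, 1 Jan – 19 Jan 2028: 19 days → €242,000 × 2.3% × 19/366 = €288.9454
The Region of Ironden, 20 Jan – 31 Dec 2028: 347 days → €242,000 × 4.55% × 347/366 = €10,439.3907
Total = €10,728.3361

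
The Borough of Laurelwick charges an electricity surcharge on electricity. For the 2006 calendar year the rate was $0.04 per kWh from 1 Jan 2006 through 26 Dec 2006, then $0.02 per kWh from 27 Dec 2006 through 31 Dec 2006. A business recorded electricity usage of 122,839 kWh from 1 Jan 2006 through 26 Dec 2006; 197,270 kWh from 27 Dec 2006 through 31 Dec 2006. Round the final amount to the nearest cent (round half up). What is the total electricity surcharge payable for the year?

1 Jan – 26 Dec 2006: 122,839 kWh at $0.04/kWh → $4,913.56
27 Dec – 31 Dec 2006: 197,270 kWh at $0.02/kWh → $3,945.40

$8,858.96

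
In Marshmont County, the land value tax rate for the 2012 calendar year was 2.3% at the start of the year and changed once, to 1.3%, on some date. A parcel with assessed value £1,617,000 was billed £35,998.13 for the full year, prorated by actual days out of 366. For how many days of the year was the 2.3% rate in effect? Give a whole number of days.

Let d = days at the first rate; then 366 − d days at the second rate.
£1,617,000 × [2.3%·d + 1.3%·(366−d)] / 366 = £35,998.13
Solving gives d = 339, so the new rate took effect on 5 December 2012.

339 days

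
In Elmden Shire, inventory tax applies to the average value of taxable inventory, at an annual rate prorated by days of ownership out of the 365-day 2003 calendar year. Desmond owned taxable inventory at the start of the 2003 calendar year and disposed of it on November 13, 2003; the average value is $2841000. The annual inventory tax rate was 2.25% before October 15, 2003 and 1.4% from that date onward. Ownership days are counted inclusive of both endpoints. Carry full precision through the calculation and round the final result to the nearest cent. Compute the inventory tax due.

$53531.45

January 1 – October 14, 2003: 287 days at 2.25% → $2841000 × 2.25% × 287/365 = $50262.3493
October 15 – November 13, 2003: 30 days at 1.4% → $2841000 × 1.4% × 30/365 = $3269.0959
Total = $53531.4452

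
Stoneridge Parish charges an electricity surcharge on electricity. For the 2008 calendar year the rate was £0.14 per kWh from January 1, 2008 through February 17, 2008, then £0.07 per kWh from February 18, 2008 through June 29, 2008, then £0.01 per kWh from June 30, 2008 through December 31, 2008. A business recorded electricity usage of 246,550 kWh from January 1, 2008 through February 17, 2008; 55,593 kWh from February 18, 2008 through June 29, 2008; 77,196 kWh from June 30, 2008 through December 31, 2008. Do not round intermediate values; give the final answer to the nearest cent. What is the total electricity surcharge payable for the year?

£39,180.47

January 1 – February 17, 2008: 246,550 kWh at £0.14/kWh → £34,517.00
February 18 – June 29, 2008: 55,593 kWh at £0.07/kWh → £3,891.51
June 30 – December 31, 2008: 77,196 kWh at £0.01/kWh → £771.96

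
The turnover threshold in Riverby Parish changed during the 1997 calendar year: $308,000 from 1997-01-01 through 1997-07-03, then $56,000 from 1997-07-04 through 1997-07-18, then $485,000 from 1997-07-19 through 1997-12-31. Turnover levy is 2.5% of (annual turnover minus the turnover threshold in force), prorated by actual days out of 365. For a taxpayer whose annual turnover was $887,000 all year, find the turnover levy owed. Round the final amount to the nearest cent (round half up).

$12,721.44

1997-01-01 to 1997-07-03: 184 days, exemption $308,000 → ($887,000 − $308,000) × 2.5% × 184/365 = $7,296.9863
1997-07-04 to 1997-07-18: 15 days, exemption $56,000 → ($887,000 − $56,000) × 2.5% × 15/365 = $853.7671
1997-07-19 to 1997-12-31: 166 days, exemption $485,000 → ($887,000 − $485,000) × 2.5% × 166/365 = $4,570.6849
Total = $12,721.4384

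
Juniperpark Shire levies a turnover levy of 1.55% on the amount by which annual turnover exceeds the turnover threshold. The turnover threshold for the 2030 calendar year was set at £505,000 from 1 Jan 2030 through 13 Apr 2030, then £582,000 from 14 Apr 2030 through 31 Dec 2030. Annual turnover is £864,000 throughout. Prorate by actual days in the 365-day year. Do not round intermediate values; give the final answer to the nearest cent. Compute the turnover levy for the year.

£4,707.80

1 Jan – 13 Apr 2030: 103 days, exemption £505,000 → (£864,000 − £505,000) × 1.55% × 103/365 = £1,570.2562
14 Apr – 31 Dec 2030: 262 days, exemption £582,000 → (£864,000 − £582,000) × 1.55% × 262/365 = £3,137.5397
Total = £4,707.7959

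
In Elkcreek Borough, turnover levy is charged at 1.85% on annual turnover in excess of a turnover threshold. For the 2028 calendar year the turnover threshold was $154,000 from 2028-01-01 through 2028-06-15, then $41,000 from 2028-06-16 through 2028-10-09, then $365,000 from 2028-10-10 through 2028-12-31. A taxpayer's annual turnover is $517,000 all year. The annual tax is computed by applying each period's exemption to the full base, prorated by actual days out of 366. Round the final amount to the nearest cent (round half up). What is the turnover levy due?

$6,492.84

2028-01-01 to 2028-06-15: 167 days, exemption $154,000 → ($517,000 − $154,000) × 1.85% × 167/366 = $3,064.1762
2028-06-16 to 2028-10-09: 116 days, exemption $41,000 → ($517,000 − $41,000) × 1.85% × 116/366 = $2,790.9727
2028-10-10 to 2028-12-31: 83 days, exemption $365,000 → ($517,000 − $365,000) × 1.85% × 83/366 = $637.6940
Total = $6,492.8429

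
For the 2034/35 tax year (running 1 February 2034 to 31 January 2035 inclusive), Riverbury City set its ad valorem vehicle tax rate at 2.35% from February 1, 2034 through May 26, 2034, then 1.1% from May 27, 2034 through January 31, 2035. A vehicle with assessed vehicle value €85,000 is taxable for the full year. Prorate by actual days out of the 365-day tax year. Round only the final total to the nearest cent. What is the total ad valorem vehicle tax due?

February 1 – May 26, 2034: 115 days at 2.35% → €85,000 × 2.35% × 115/365 = €629.3493
May 27, 2034 – January 31, 2035: 250 days at 1.1% → €85,000 × 1.1% × 250/365 = €640.4110
Total = €1,269.7603

€1,269.76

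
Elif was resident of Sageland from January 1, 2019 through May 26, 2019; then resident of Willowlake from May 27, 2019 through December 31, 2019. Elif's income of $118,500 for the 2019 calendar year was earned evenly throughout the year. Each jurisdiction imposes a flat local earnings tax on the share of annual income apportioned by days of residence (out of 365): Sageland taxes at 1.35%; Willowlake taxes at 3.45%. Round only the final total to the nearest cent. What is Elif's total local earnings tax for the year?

$3,092.85

Sageland, January 1 – May 26, 2019: 146 days → $118,500 × 1.35% × 146/365 = $639.9000
Willowlake, May 27 – December 31, 2019: 219 days → $118,500 × 3.45% × 219/365 = $2,452.9500
Total = $3,092.8500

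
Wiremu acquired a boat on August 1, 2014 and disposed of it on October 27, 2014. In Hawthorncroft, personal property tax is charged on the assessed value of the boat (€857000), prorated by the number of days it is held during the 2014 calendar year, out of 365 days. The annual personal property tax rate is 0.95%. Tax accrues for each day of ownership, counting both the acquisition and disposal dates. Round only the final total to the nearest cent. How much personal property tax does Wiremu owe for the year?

Days held (August 1 – October 27, 2014): 88 out of 365
Tax = €857000 × 0.95% × 88/365 = €1962.8822

€1962.88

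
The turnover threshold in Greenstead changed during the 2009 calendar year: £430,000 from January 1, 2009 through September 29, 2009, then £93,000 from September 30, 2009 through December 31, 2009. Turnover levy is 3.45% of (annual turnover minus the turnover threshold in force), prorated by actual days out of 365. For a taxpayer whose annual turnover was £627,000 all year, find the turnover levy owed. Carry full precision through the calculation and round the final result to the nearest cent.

£9,758.87

January 1 – September 29, 2009: 272 days, exemption £430,000 → (£627,000 − £430,000) × 3.45% × 272/365 = £5,064.7890
September 30 – December 31, 2009: 93 days, exemption £93,000 → (£627,000 − £93,000) × 3.45% × 93/365 = £4,694.0795
Total = £9,758.8685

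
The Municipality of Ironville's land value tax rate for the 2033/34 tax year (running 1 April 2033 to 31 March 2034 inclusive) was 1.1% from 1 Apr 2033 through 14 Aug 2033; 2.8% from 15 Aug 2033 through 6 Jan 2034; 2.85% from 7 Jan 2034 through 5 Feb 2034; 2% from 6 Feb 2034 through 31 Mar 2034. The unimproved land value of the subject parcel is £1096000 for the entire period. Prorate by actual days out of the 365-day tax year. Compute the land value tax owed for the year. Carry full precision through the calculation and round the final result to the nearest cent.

1 Apr – 14 Aug 2033: 136 days at 1.1% → £1096000 × 1.1% × 136/365 = £4492.0986
15 Aug 2033 – 6 Jan 2034: 145 days at 2.8% → £1096000 × 2.8% × 145/365 = £12191.1233
7 Jan – 5 Feb 2034: 30 days at 2.85% → £1096000 × 2.85% × 30/365 = £2567.3425
6 Feb – 31 Mar 2034: 54 days at 2% → £1096000 × 2% × 54/365 = £3242.9589
Total = £22493.5233

£22493.52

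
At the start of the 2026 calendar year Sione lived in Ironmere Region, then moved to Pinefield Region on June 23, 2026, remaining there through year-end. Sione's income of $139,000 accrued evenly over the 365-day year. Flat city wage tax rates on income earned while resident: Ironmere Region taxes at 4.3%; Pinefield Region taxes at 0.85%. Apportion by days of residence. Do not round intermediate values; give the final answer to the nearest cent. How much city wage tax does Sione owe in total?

Ironmere Region, January 1 – June 22, 2026: 173 days → $139,000 × 4.3% × 173/365 = $2,832.9342
Pinefield Region, June 23 – December 31, 2026: 192 days → $139,000 × 0.85% × 192/365 = $621.5014
Total = $3,454.4356

$3,454.44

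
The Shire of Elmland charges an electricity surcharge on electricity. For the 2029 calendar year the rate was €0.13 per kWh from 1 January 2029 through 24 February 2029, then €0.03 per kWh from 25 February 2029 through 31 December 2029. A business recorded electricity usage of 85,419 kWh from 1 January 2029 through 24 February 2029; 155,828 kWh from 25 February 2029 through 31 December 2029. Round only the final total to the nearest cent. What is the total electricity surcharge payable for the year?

1 January – 24 February 2029: 85,419 kWh at €0.13/kWh → €11,104.47
25 February – 31 December 2029: 155,828 kWh at €0.03/kWh → €4,674.84

€15,779.31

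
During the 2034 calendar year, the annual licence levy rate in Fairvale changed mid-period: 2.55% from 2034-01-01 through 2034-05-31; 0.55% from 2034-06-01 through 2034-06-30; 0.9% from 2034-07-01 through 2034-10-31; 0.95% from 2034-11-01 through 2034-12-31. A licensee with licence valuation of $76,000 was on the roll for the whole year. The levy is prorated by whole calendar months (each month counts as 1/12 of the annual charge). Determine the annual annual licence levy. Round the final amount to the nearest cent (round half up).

2034-01-01 to 2034-05-31: 5 months at 2.55% → $76,000 × 2.55% × 5/12 = $807.5000
2034-06-01 to 2034-06-30: 1 month at 0.55% → $76,000 × 0.55% × 1/12 = $34.8333
2034-07-01 to 2034-10-31: 4 months at 0.9% → $76,000 × 0.9% × 4/12 = $228.0000
2034-11-01 to 2034-12-31: 2 months at 0.95% → $76,000 × 0.95% × 2/12 = $120.3333
Total = $1,190.6667

$1,190.67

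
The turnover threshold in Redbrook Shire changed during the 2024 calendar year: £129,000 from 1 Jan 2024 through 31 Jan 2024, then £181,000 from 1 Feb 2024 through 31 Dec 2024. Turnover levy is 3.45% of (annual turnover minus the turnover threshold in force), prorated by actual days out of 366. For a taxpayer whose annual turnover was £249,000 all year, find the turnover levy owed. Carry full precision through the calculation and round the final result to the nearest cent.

£2,497.95

1 Jan – 31 Jan 2024: 31 days, exemption £129,000 → (£249,000 − £129,000) × 3.45% × 31/366 = £350.6557
1 Feb – 31 Dec 2024: 335 days, exemption £181,000 → (£249,000 − £181,000) × 3.45% × 335/366 = £2,147.2951
Total = £2,497.9508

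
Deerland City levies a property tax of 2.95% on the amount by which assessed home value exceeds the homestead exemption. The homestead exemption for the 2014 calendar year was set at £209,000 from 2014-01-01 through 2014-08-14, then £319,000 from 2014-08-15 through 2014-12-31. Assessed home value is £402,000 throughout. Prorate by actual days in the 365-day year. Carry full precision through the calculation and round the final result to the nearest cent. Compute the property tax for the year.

£4,457.73

2014-01-01 to 2014-08-14: 226 days, exemption £209,000 → (£402,000 − £209,000) × 2.95% × 226/365 = £3,525.2904
2014-08-15 to 2014-12-31: 139 days, exemption £319,000 → (£402,000 − £319,000) × 2.95% × 139/365 = £932.4425
Total = £4,457.7329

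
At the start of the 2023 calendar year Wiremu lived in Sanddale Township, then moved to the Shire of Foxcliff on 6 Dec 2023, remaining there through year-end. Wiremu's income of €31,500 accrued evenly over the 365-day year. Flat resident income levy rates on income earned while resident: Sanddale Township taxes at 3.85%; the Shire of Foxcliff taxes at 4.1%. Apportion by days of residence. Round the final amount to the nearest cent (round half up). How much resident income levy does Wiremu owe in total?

€1,218.36

Sanddale Township, 1 Jan – 5 Dec 2023: 339 days → €31,500 × 3.85% × 339/365 = €1,126.3623
The Shire of Foxcliff, 6 Dec – 31 Dec 2023: 26 days → €31,500 × 4.1% × 26/365 = €91.9973
Total = €1,218.3596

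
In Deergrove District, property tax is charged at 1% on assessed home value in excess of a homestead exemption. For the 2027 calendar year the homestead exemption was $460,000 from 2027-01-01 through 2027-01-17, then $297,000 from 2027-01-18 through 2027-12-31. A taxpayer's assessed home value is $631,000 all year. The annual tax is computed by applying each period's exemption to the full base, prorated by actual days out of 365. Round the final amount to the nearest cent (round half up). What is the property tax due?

2027-01-01 to 2027-01-17: 17 days, exemption $460,000 → ($631,000 − $460,000) × 1% × 17/365 = $79.6438
2027-01-18 to 2027-12-31: 348 days, exemption $297,000 → ($631,000 − $297,000) × 1% × 348/365 = $3,184.4384
Total = $3,264.0822

$3,264.08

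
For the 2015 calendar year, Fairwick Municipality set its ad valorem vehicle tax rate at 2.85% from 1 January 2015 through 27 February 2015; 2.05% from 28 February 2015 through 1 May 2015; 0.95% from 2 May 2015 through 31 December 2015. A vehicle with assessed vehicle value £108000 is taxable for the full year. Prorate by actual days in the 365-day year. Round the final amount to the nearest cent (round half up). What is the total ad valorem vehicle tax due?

1 January – 27 February 2015: 58 days at 2.85% → £108000 × 2.85% × 58/365 = £489.1068
28 February – 1 May 2015: 63 days at 2.05% → £108000 × 2.05% × 63/365 = £382.1425
2 May – 31 December 2015: 244 days at 0.95% → £108000 × 0.95% × 244/365 = £685.8740
Total = £1557.1233

£1557.12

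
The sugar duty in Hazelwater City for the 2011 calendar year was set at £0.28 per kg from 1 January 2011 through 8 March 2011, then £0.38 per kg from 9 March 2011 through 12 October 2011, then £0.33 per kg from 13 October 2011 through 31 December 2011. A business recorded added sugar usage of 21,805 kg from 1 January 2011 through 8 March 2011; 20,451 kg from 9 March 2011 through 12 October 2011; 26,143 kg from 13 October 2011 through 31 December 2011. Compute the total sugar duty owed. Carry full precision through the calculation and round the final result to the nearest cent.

1 January – 8 March 2011: 21,805 kg at £0.28/kg → £6,105.40
9 March – 12 October 2011: 20,451 kg at £0.38/kg → £7,771.38
13 October – 31 December 2011: 26,143 kg at £0.33/kg → £8,627.19

£22,503.97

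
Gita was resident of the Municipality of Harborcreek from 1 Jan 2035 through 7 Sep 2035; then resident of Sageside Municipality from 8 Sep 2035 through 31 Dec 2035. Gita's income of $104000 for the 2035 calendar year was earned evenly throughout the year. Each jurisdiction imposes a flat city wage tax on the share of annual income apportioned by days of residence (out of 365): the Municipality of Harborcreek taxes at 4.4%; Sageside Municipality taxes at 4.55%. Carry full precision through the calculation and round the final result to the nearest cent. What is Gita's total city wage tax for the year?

The Municipality of Harborcreek, 1 Jan – 7 Sep 2035: 250 days → $104000 × 4.4% × 250/365 = $3134.2466
Sageside Municipality, 8 Sep – 31 Dec 2035: 115 days → $104000 × 4.55% × 115/365 = $1490.9041
Total = $4625.1507

$4625.15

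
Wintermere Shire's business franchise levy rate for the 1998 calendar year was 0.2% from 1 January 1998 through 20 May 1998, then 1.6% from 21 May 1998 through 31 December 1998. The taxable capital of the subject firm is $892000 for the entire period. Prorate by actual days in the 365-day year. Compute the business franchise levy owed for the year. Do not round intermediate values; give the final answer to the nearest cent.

1 January – 20 May 1998: 140 days at 0.2% → $892000 × 0.2% × 140/365 = $684.2740
21 May – 31 December 1998: 225 days at 1.6% → $892000 × 1.6% × 225/365 = $8797.8082
Total = $9482.0822

$9482.08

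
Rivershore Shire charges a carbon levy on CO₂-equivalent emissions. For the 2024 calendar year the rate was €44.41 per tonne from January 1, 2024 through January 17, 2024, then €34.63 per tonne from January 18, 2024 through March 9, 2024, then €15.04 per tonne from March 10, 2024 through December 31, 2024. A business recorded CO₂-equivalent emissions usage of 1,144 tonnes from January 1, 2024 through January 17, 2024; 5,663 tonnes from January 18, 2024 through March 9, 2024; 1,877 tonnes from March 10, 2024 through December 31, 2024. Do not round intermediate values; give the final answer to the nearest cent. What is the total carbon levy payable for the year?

January 1 – January 17, 2024: 1,144 tonnes at €44.41/tonne → €50,805.04
January 18 – March 9, 2024: 5,663 tonnes at €34.63/tonne → €196,109.69
March 10 – December 31, 2024: 1,877 tonnes at €15.04/tonne → €28,230.08

€275,144.81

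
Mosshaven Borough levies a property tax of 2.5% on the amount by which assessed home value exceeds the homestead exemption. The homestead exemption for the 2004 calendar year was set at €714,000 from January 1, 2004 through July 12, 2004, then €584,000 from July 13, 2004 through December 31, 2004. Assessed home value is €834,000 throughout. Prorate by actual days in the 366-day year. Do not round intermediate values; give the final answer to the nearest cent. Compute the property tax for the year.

January 1 – July 12, 2004: 194 days, exemption €714,000 → (€834,000 − €714,000) × 2.5% × 194/366 = €1,590.1639
July 13 – December 31, 2004: 172 days, exemption €584,000 → (€834,000 − €584,000) × 2.5% × 172/366 = €2,937.1585
Total = €4,527.3224

€4,527.32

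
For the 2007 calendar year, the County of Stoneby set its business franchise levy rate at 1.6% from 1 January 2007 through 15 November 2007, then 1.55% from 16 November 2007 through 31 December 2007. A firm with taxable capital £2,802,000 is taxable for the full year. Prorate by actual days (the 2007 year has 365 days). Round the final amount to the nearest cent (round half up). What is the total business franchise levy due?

1 January – 15 November 2007: 319 days at 1.6% → £2,802,000 × 1.6% × 319/365 = £39,181.9397
16 November – 31 December 2007: 46 days at 1.55% → £2,802,000 × 1.55% × 46/365 = £5,473.4959
Total = £44,655.4356

£44,655.44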